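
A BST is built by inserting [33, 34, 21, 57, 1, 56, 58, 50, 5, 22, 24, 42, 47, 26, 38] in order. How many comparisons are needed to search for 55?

Search path for 55: 33 -> 34 -> 57 -> 56 -> 50
Found: False
Comparisons: 5


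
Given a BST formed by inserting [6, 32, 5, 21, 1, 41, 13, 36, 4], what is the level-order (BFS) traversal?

Tree insertion order: [6, 32, 5, 21, 1, 41, 13, 36, 4]
Tree (level-order array): [6, 5, 32, 1, None, 21, 41, None, 4, 13, None, 36]
BFS from the root, enqueuing left then right child of each popped node:
  queue [6] -> pop 6, enqueue [5, 32], visited so far: [6]
  queue [5, 32] -> pop 5, enqueue [1], visited so far: [6, 5]
  queue [32, 1] -> pop 32, enqueue [21, 41], visited so far: [6, 5, 32]
  queue [1, 21, 41] -> pop 1, enqueue [4], visited so far: [6, 5, 32, 1]
  queue [21, 41, 4] -> pop 21, enqueue [13], visited so far: [6, 5, 32, 1, 21]
  queue [41, 4, 13] -> pop 41, enqueue [36], visited so far: [6, 5, 32, 1, 21, 41]
  queue [4, 13, 36] -> pop 4, enqueue [none], visited so far: [6, 5, 32, 1, 21, 41, 4]
  queue [13, 36] -> pop 13, enqueue [none], visited so far: [6, 5, 32, 1, 21, 41, 4, 13]
  queue [36] -> pop 36, enqueue [none], visited so far: [6, 5, 32, 1, 21, 41, 4, 13, 36]
Result: [6, 5, 32, 1, 21, 41, 4, 13, 36]


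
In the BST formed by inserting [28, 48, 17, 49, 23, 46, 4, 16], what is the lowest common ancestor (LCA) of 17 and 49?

Tree insertion order: [28, 48, 17, 49, 23, 46, 4, 16]
Tree (level-order array): [28, 17, 48, 4, 23, 46, 49, None, 16]
In a BST, the LCA of p=17, q=49 is the first node v on the
root-to-leaf path with p <= v <= q (go left if both < v, right if both > v).
Walk from root:
  at 28: 17 <= 28 <= 49, this is the LCA
LCA = 28


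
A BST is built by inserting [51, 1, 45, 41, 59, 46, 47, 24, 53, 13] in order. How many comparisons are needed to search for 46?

Search path for 46: 51 -> 1 -> 45 -> 46
Found: True
Comparisons: 4


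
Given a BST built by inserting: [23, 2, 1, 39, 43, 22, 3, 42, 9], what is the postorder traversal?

Tree insertion order: [23, 2, 1, 39, 43, 22, 3, 42, 9]
Tree (level-order array): [23, 2, 39, 1, 22, None, 43, None, None, 3, None, 42, None, None, 9]
Postorder traversal: [1, 9, 3, 22, 2, 42, 43, 39, 23]


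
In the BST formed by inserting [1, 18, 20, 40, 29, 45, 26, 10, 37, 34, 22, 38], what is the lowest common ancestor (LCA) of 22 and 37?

Tree insertion order: [1, 18, 20, 40, 29, 45, 26, 10, 37, 34, 22, 38]
Tree (level-order array): [1, None, 18, 10, 20, None, None, None, 40, 29, 45, 26, 37, None, None, 22, None, 34, 38]
In a BST, the LCA of p=22, q=37 is the first node v on the
root-to-leaf path with p <= v <= q (go left if both < v, right if both > v).
Walk from root:
  at 1: both 22 and 37 > 1, go right
  at 18: both 22 and 37 > 18, go right
  at 20: both 22 and 37 > 20, go right
  at 40: both 22 and 37 < 40, go left
  at 29: 22 <= 29 <= 37, this is the LCA
LCA = 29


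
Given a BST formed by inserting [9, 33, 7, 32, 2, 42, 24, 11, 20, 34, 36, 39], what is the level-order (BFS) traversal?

Tree insertion order: [9, 33, 7, 32, 2, 42, 24, 11, 20, 34, 36, 39]
Tree (level-order array): [9, 7, 33, 2, None, 32, 42, None, None, 24, None, 34, None, 11, None, None, 36, None, 20, None, 39]
BFS from the root, enqueuing left then right child of each popped node:
  queue [9] -> pop 9, enqueue [7, 33], visited so far: [9]
  queue [7, 33] -> pop 7, enqueue [2], visited so far: [9, 7]
  queue [33, 2] -> pop 33, enqueue [32, 42], visited so far: [9, 7, 33]
  queue [2, 32, 42] -> pop 2, enqueue [none], visited so far: [9, 7, 33, 2]
  queue [32, 42] -> pop 32, enqueue [24], visited so far: [9, 7, 33, 2, 32]
  queue [42, 24] -> pop 42, enqueue [34], visited so far: [9, 7, 33, 2, 32, 42]
  queue [24, 34] -> pop 24, enqueue [11], visited so far: [9, 7, 33, 2, 32, 42, 24]
  queue [34, 11] -> pop 34, enqueue [36], visited so far: [9, 7, 33, 2, 32, 42, 24, 34]
  queue [11, 36] -> pop 11, enqueue [20], visited so far: [9, 7, 33, 2, 32, 42, 24, 34, 11]
  queue [36, 20] -> pop 36, enqueue [39], visited so far: [9, 7, 33, 2, 32, 42, 24, 34, 11, 36]
  queue [20, 39] -> pop 20, enqueue [none], visited so far: [9, 7, 33, 2, 32, 42, 24, 34, 11, 36, 20]
  queue [39] -> pop 39, enqueue [none], visited so far: [9, 7, 33, 2, 32, 42, 24, 34, 11, 36, 20, 39]
Result: [9, 7, 33, 2, 32, 42, 24, 34, 11, 36, 20, 39]


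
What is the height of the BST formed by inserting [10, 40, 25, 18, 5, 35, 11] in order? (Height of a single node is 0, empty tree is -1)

Insertion order: [10, 40, 25, 18, 5, 35, 11]
Tree (level-order array): [10, 5, 40, None, None, 25, None, 18, 35, 11]
Compute height bottom-up (empty subtree = -1):
  height(5) = 1 + max(-1, -1) = 0
  height(11) = 1 + max(-1, -1) = 0
  height(18) = 1 + max(0, -1) = 1
  height(35) = 1 + max(-1, -1) = 0
  height(25) = 1 + max(1, 0) = 2
  height(40) = 1 + max(2, -1) = 3
  height(10) = 1 + max(0, 3) = 4
Height = 4


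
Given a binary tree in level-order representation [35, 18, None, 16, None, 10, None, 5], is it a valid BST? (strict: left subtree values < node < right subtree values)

Level-order array: [35, 18, None, 16, None, 10, None, 5]
Validate using subtree bounds (lo, hi): at each node, require lo < value < hi,
then recurse left with hi=value and right with lo=value.
Preorder trace (stopping at first violation):
  at node 35 with bounds (-inf, +inf): OK
  at node 18 with bounds (-inf, 35): OK
  at node 16 with bounds (-inf, 18): OK
  at node 10 with bounds (-inf, 16): OK
  at node 5 with bounds (-inf, 10): OK
No violation found at any node.
Result: Valid BST


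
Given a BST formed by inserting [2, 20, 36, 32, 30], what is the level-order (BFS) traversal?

Tree insertion order: [2, 20, 36, 32, 30]
Tree (level-order array): [2, None, 20, None, 36, 32, None, 30]
BFS from the root, enqueuing left then right child of each popped node:
  queue [2] -> pop 2, enqueue [20], visited so far: [2]
  queue [20] -> pop 20, enqueue [36], visited so far: [2, 20]
  queue [36] -> pop 36, enqueue [32], visited so far: [2, 20, 36]
  queue [32] -> pop 32, enqueue [30], visited so far: [2, 20, 36, 32]
  queue [30] -> pop 30, enqueue [none], visited so far: [2, 20, 36, 32, 30]
Result: [2, 20, 36, 32, 30]


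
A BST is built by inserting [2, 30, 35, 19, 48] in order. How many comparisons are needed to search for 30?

Search path for 30: 2 -> 30
Found: True
Comparisons: 2


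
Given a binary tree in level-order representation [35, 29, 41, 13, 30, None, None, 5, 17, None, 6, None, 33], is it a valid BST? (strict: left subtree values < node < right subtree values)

Level-order array: [35, 29, 41, 13, 30, None, None, 5, 17, None, 6, None, 33]
Validate using subtree bounds (lo, hi): at each node, require lo < value < hi,
then recurse left with hi=value and right with lo=value.
Preorder trace (stopping at first violation):
  at node 35 with bounds (-inf, +inf): OK
  at node 29 with bounds (-inf, 35): OK
  at node 13 with bounds (-inf, 29): OK
  at node 5 with bounds (-inf, 13): OK
  at node 33 with bounds (5, 13): VIOLATION
Node 33 violates its bound: not (5 < 33 < 13).
Result: Not a valid BST


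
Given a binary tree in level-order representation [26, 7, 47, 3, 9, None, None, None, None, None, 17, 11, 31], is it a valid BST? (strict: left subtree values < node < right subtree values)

Level-order array: [26, 7, 47, 3, 9, None, None, None, None, None, 17, 11, 31]
Validate using subtree bounds (lo, hi): at each node, require lo < value < hi,
then recurse left with hi=value and right with lo=value.
Preorder trace (stopping at first violation):
  at node 26 with bounds (-inf, +inf): OK
  at node 7 with bounds (-inf, 26): OK
  at node 3 with bounds (-inf, 7): OK
  at node 9 with bounds (7, 26): OK
  at node 17 with bounds (9, 26): OK
  at node 11 with bounds (9, 17): OK
  at node 31 with bounds (17, 26): VIOLATION
Node 31 violates its bound: not (17 < 31 < 26).
Result: Not a valid BST


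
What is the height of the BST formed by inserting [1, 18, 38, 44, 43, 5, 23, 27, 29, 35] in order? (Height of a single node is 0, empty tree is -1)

Insertion order: [1, 18, 38, 44, 43, 5, 23, 27, 29, 35]
Tree (level-order array): [1, None, 18, 5, 38, None, None, 23, 44, None, 27, 43, None, None, 29, None, None, None, 35]
Compute height bottom-up (empty subtree = -1):
  height(5) = 1 + max(-1, -1) = 0
  height(35) = 1 + max(-1, -1) = 0
  height(29) = 1 + max(-1, 0) = 1
  height(27) = 1 + max(-1, 1) = 2
  height(23) = 1 + max(-1, 2) = 3
  height(43) = 1 + max(-1, -1) = 0
  height(44) = 1 + max(0, -1) = 1
  height(38) = 1 + max(3, 1) = 4
  height(18) = 1 + max(0, 4) = 5
  height(1) = 1 + max(-1, 5) = 6
Height = 6


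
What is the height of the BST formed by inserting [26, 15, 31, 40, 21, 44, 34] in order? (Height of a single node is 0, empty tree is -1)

Insertion order: [26, 15, 31, 40, 21, 44, 34]
Tree (level-order array): [26, 15, 31, None, 21, None, 40, None, None, 34, 44]
Compute height bottom-up (empty subtree = -1):
  height(21) = 1 + max(-1, -1) = 0
  height(15) = 1 + max(-1, 0) = 1
  height(34) = 1 + max(-1, -1) = 0
  height(44) = 1 + max(-1, -1) = 0
  height(40) = 1 + max(0, 0) = 1
  height(31) = 1 + max(-1, 1) = 2
  height(26) = 1 + max(1, 2) = 3
Height = 3


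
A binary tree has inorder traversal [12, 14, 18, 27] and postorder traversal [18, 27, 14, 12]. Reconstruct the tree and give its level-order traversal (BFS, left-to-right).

Inorder:   [12, 14, 18, 27]
Postorder: [18, 27, 14, 12]
Algorithm: postorder visits root last, so walk postorder right-to-left;
each value is the root of the current inorder slice — split it at that
value, recurse on the right subtree first, then the left.
Recursive splits:
  root=12; inorder splits into left=[], right=[14, 18, 27]
  root=14; inorder splits into left=[], right=[18, 27]
  root=27; inorder splits into left=[18], right=[]
  root=18; inorder splits into left=[], right=[]
Reconstructed level-order: [12, 14, 27, 18]


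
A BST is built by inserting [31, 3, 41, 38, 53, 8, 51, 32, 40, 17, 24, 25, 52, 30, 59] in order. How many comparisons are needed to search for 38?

Search path for 38: 31 -> 41 -> 38
Found: True
Comparisons: 3


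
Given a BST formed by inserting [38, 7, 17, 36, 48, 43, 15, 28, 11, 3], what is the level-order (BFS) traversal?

Tree insertion order: [38, 7, 17, 36, 48, 43, 15, 28, 11, 3]
Tree (level-order array): [38, 7, 48, 3, 17, 43, None, None, None, 15, 36, None, None, 11, None, 28]
BFS from the root, enqueuing left then right child of each popped node:
  queue [38] -> pop 38, enqueue [7, 48], visited so far: [38]
  queue [7, 48] -> pop 7, enqueue [3, 17], visited so far: [38, 7]
  queue [48, 3, 17] -> pop 48, enqueue [43], visited so far: [38, 7, 48]
  queue [3, 17, 43] -> pop 3, enqueue [none], visited so far: [38, 7, 48, 3]
  queue [17, 43] -> pop 17, enqueue [15, 36], visited so far: [38, 7, 48, 3, 17]
  queue [43, 15, 36] -> pop 43, enqueue [none], visited so far: [38, 7, 48, 3, 17, 43]
  queue [15, 36] -> pop 15, enqueue [11], visited so far: [38, 7, 48, 3, 17, 43, 15]
  queue [36, 11] -> pop 36, enqueue [28], visited so far: [38, 7, 48, 3, 17, 43, 15, 36]
  queue [11, 28] -> pop 11, enqueue [none], visited so far: [38, 7, 48, 3, 17, 43, 15, 36, 11]
  queue [28] -> pop 28, enqueue [none], visited so far: [38, 7, 48, 3, 17, 43, 15, 36, 11, 28]
Result: [38, 7, 48, 3, 17, 43, 15, 36, 11, 28]


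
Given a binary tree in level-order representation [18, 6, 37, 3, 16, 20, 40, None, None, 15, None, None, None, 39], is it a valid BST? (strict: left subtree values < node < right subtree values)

Level-order array: [18, 6, 37, 3, 16, 20, 40, None, None, 15, None, None, None, 39]
Validate using subtree bounds (lo, hi): at each node, require lo < value < hi,
then recurse left with hi=value and right with lo=value.
Preorder trace (stopping at first violation):
  at node 18 with bounds (-inf, +inf): OK
  at node 6 with bounds (-inf, 18): OK
  at node 3 with bounds (-inf, 6): OK
  at node 16 with bounds (6, 18): OK
  at node 15 with bounds (6, 16): OK
  at node 37 with bounds (18, +inf): OK
  at node 20 with bounds (18, 37): OK
  at node 40 with bounds (37, +inf): OK
  at node 39 with bounds (37, 40): OK
No violation found at any node.
Result: Valid BST


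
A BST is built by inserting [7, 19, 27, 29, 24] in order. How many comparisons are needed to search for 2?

Search path for 2: 7
Found: False
Comparisons: 1


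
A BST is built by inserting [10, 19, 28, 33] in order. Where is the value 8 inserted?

Starting tree (level order): [10, None, 19, None, 28, None, 33]
Insertion path: 10
Result: insert 8 as left child of 10
Final tree (level order): [10, 8, 19, None, None, None, 28, None, 33]


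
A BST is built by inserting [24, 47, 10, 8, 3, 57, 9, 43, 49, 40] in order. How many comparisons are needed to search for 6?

Search path for 6: 24 -> 10 -> 8 -> 3
Found: False
Comparisons: 4


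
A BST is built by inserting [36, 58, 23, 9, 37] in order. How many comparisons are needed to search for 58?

Search path for 58: 36 -> 58
Found: True
Comparisons: 2


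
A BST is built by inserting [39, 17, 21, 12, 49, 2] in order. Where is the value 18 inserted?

Starting tree (level order): [39, 17, 49, 12, 21, None, None, 2]
Insertion path: 39 -> 17 -> 21
Result: insert 18 as left child of 21
Final tree (level order): [39, 17, 49, 12, 21, None, None, 2, None, 18]


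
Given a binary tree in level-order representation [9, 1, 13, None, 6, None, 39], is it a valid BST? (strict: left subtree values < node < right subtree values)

Level-order array: [9, 1, 13, None, 6, None, 39]
Validate using subtree bounds (lo, hi): at each node, require lo < value < hi,
then recurse left with hi=value and right with lo=value.
Preorder trace (stopping at first violation):
  at node 9 with bounds (-inf, +inf): OK
  at node 1 with bounds (-inf, 9): OK
  at node 6 with bounds (1, 9): OK
  at node 13 with bounds (9, +inf): OK
  at node 39 with bounds (13, +inf): OK
No violation found at any node.
Result: Valid BST


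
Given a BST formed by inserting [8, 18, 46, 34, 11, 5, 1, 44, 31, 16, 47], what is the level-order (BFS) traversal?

Tree insertion order: [8, 18, 46, 34, 11, 5, 1, 44, 31, 16, 47]
Tree (level-order array): [8, 5, 18, 1, None, 11, 46, None, None, None, 16, 34, 47, None, None, 31, 44]
BFS from the root, enqueuing left then right child of each popped node:
  queue [8] -> pop 8, enqueue [5, 18], visited so far: [8]
  queue [5, 18] -> pop 5, enqueue [1], visited so far: [8, 5]
  queue [18, 1] -> pop 18, enqueue [11, 46], visited so far: [8, 5, 18]
  queue [1, 11, 46] -> pop 1, enqueue [none], visited so far: [8, 5, 18, 1]
  queue [11, 46] -> pop 11, enqueue [16], visited so far: [8, 5, 18, 1, 11]
  queue [46, 16] -> pop 46, enqueue [34, 47], visited so far: [8, 5, 18, 1, 11, 46]
  queue [16, 34, 47] -> pop 16, enqueue [none], visited so far: [8, 5, 18, 1, 11, 46, 16]
  queue [34, 47] -> pop 34, enqueue [31, 44], visited so far: [8, 5, 18, 1, 11, 46, 16, 34]
  queue [47, 31, 44] -> pop 47, enqueue [none], visited so far: [8, 5, 18, 1, 11, 46, 16, 34, 47]
  queue [31, 44] -> pop 31, enqueue [none], visited so far: [8, 5, 18, 1, 11, 46, 16, 34, 47, 31]
  queue [44] -> pop 44, enqueue [none], visited so far: [8, 5, 18, 1, 11, 46, 16, 34, 47, 31, 44]
Result: [8, 5, 18, 1, 11, 46, 16, 34, 47, 31, 44]


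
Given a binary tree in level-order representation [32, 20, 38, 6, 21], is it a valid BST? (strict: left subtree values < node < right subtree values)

Level-order array: [32, 20, 38, 6, 21]
Validate using subtree bounds (lo, hi): at each node, require lo < value < hi,
then recurse left with hi=value and right with lo=value.
Preorder trace (stopping at first violation):
  at node 32 with bounds (-inf, +inf): OK
  at node 20 with bounds (-inf, 32): OK
  at node 6 with bounds (-inf, 20): OK
  at node 21 with bounds (20, 32): OK
  at node 38 with bounds (32, +inf): OK
No violation found at any node.
Result: Valid BST


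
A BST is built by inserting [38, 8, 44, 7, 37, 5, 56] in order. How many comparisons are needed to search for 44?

Search path for 44: 38 -> 44
Found: True
Comparisons: 2


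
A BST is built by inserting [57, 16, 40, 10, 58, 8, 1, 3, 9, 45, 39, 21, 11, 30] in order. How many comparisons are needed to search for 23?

Search path for 23: 57 -> 16 -> 40 -> 39 -> 21 -> 30
Found: False
Comparisons: 6


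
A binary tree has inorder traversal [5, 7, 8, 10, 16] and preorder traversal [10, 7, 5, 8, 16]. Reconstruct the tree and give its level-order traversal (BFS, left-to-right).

Inorder:  [5, 7, 8, 10, 16]
Preorder: [10, 7, 5, 8, 16]
Algorithm: preorder visits root first, so consume preorder in order;
for each root, split the current inorder slice at that value into
left-subtree inorder and right-subtree inorder, then recurse.
Recursive splits:
  root=10; inorder splits into left=[5, 7, 8], right=[16]
  root=7; inorder splits into left=[5], right=[8]
  root=5; inorder splits into left=[], right=[]
  root=8; inorder splits into left=[], right=[]
  root=16; inorder splits into left=[], right=[]
Reconstructed level-order: [10, 7, 16, 5, 8]


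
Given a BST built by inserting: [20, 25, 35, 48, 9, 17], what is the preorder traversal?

Tree insertion order: [20, 25, 35, 48, 9, 17]
Tree (level-order array): [20, 9, 25, None, 17, None, 35, None, None, None, 48]
Preorder traversal: [20, 9, 17, 25, 35, 48]


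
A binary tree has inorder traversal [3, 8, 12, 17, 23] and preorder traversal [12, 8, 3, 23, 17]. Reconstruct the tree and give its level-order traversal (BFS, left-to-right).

Inorder:  [3, 8, 12, 17, 23]
Preorder: [12, 8, 3, 23, 17]
Algorithm: preorder visits root first, so consume preorder in order;
for each root, split the current inorder slice at that value into
left-subtree inorder and right-subtree inorder, then recurse.
Recursive splits:
  root=12; inorder splits into left=[3, 8], right=[17, 23]
  root=8; inorder splits into left=[3], right=[]
  root=3; inorder splits into left=[], right=[]
  root=23; inorder splits into left=[17], right=[]
  root=17; inorder splits into left=[], right=[]
Reconstructed level-order: [12, 8, 23, 3, 17]


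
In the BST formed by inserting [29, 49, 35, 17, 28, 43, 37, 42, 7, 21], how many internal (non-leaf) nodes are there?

Tree built from: [29, 49, 35, 17, 28, 43, 37, 42, 7, 21]
Tree (level-order array): [29, 17, 49, 7, 28, 35, None, None, None, 21, None, None, 43, None, None, 37, None, None, 42]
Rule: An internal node has at least one child.
Per-node child counts:
  node 29: 2 child(ren)
  node 17: 2 child(ren)
  node 7: 0 child(ren)
  node 28: 1 child(ren)
  node 21: 0 child(ren)
  node 49: 1 child(ren)
  node 35: 1 child(ren)
  node 43: 1 child(ren)
  node 37: 1 child(ren)
  node 42: 0 child(ren)
Matching nodes: [29, 17, 28, 49, 35, 43, 37]
Count of internal (non-leaf) nodes: 7


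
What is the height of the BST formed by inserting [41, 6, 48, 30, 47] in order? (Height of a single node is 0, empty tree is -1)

Insertion order: [41, 6, 48, 30, 47]
Tree (level-order array): [41, 6, 48, None, 30, 47]
Compute height bottom-up (empty subtree = -1):
  height(30) = 1 + max(-1, -1) = 0
  height(6) = 1 + max(-1, 0) = 1
  height(47) = 1 + max(-1, -1) = 0
  height(48) = 1 + max(0, -1) = 1
  height(41) = 1 + max(1, 1) = 2
Height = 2


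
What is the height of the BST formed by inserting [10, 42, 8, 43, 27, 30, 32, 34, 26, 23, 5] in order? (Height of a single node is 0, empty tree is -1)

Insertion order: [10, 42, 8, 43, 27, 30, 32, 34, 26, 23, 5]
Tree (level-order array): [10, 8, 42, 5, None, 27, 43, None, None, 26, 30, None, None, 23, None, None, 32, None, None, None, 34]
Compute height bottom-up (empty subtree = -1):
  height(5) = 1 + max(-1, -1) = 0
  height(8) = 1 + max(0, -1) = 1
  height(23) = 1 + max(-1, -1) = 0
  height(26) = 1 + max(0, -1) = 1
  height(34) = 1 + max(-1, -1) = 0
  height(32) = 1 + max(-1, 0) = 1
  height(30) = 1 + max(-1, 1) = 2
  height(27) = 1 + max(1, 2) = 3
  height(43) = 1 + max(-1, -1) = 0
  height(42) = 1 + max(3, 0) = 4
  height(10) = 1 + max(1, 4) = 5
Height = 5


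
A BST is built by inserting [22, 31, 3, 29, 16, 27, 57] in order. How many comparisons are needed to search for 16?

Search path for 16: 22 -> 3 -> 16
Found: True
Comparisons: 3


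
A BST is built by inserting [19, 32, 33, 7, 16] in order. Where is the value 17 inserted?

Starting tree (level order): [19, 7, 32, None, 16, None, 33]
Insertion path: 19 -> 7 -> 16
Result: insert 17 as right child of 16
Final tree (level order): [19, 7, 32, None, 16, None, 33, None, 17]


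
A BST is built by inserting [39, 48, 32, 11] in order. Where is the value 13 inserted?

Starting tree (level order): [39, 32, 48, 11]
Insertion path: 39 -> 32 -> 11
Result: insert 13 as right child of 11
Final tree (level order): [39, 32, 48, 11, None, None, None, None, 13]


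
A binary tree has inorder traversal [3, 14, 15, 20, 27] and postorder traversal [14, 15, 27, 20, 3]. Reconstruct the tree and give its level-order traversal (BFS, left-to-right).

Inorder:   [3, 14, 15, 20, 27]
Postorder: [14, 15, 27, 20, 3]
Algorithm: postorder visits root last, so walk postorder right-to-left;
each value is the root of the current inorder slice — split it at that
value, recurse on the right subtree first, then the left.
Recursive splits:
  root=3; inorder splits into left=[], right=[14, 15, 20, 27]
  root=20; inorder splits into left=[14, 15], right=[27]
  root=27; inorder splits into left=[], right=[]
  root=15; inorder splits into left=[14], right=[]
  root=14; inorder splits into left=[], right=[]
Reconstructed level-order: [3, 20, 15, 27, 14]


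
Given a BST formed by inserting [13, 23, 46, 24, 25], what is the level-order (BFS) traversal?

Tree insertion order: [13, 23, 46, 24, 25]
Tree (level-order array): [13, None, 23, None, 46, 24, None, None, 25]
BFS from the root, enqueuing left then right child of each popped node:
  queue [13] -> pop 13, enqueue [23], visited so far: [13]
  queue [23] -> pop 23, enqueue [46], visited so far: [13, 23]
  queue [46] -> pop 46, enqueue [24], visited so far: [13, 23, 46]
  queue [24] -> pop 24, enqueue [25], visited so far: [13, 23, 46, 24]
  queue [25] -> pop 25, enqueue [none], visited so far: [13, 23, 46, 24, 25]
Result: [13, 23, 46, 24, 25]


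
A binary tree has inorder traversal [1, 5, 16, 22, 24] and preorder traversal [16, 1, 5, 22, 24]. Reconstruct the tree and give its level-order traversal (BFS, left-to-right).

Inorder:  [1, 5, 16, 22, 24]
Preorder: [16, 1, 5, 22, 24]
Algorithm: preorder visits root first, so consume preorder in order;
for each root, split the current inorder slice at that value into
left-subtree inorder and right-subtree inorder, then recurse.
Recursive splits:
  root=16; inorder splits into left=[1, 5], right=[22, 24]
  root=1; inorder splits into left=[], right=[5]
  root=5; inorder splits into left=[], right=[]
  root=22; inorder splits into left=[], right=[24]
  root=24; inorder splits into left=[], right=[]
Reconstructed level-order: [16, 1, 22, 5, 24]


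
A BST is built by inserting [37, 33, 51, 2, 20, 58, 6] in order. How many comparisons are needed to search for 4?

Search path for 4: 37 -> 33 -> 2 -> 20 -> 6
Found: False
Comparisons: 5


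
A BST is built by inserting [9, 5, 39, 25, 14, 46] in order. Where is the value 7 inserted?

Starting tree (level order): [9, 5, 39, None, None, 25, 46, 14]
Insertion path: 9 -> 5
Result: insert 7 as right child of 5
Final tree (level order): [9, 5, 39, None, 7, 25, 46, None, None, 14]


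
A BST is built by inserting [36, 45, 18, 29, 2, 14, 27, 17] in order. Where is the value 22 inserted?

Starting tree (level order): [36, 18, 45, 2, 29, None, None, None, 14, 27, None, None, 17]
Insertion path: 36 -> 18 -> 29 -> 27
Result: insert 22 as left child of 27
Final tree (level order): [36, 18, 45, 2, 29, None, None, None, 14, 27, None, None, 17, 22]


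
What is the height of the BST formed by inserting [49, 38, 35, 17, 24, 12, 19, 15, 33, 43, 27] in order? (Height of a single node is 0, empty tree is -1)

Insertion order: [49, 38, 35, 17, 24, 12, 19, 15, 33, 43, 27]
Tree (level-order array): [49, 38, None, 35, 43, 17, None, None, None, 12, 24, None, 15, 19, 33, None, None, None, None, 27]
Compute height bottom-up (empty subtree = -1):
  height(15) = 1 + max(-1, -1) = 0
  height(12) = 1 + max(-1, 0) = 1
  height(19) = 1 + max(-1, -1) = 0
  height(27) = 1 + max(-1, -1) = 0
  height(33) = 1 + max(0, -1) = 1
  height(24) = 1 + max(0, 1) = 2
  height(17) = 1 + max(1, 2) = 3
  height(35) = 1 + max(3, -1) = 4
  height(43) = 1 + max(-1, -1) = 0
  height(38) = 1 + max(4, 0) = 5
  height(49) = 1 + max(5, -1) = 6
Height = 6


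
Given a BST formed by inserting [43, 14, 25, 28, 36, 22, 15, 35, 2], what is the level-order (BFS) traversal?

Tree insertion order: [43, 14, 25, 28, 36, 22, 15, 35, 2]
Tree (level-order array): [43, 14, None, 2, 25, None, None, 22, 28, 15, None, None, 36, None, None, 35]
BFS from the root, enqueuing left then right child of each popped node:
  queue [43] -> pop 43, enqueue [14], visited so far: [43]
  queue [14] -> pop 14, enqueue [2, 25], visited so far: [43, 14]
  queue [2, 25] -> pop 2, enqueue [none], visited so far: [43, 14, 2]
  queue [25] -> pop 25, enqueue [22, 28], visited so far: [43, 14, 2, 25]
  queue [22, 28] -> pop 22, enqueue [15], visited so far: [43, 14, 2, 25, 22]
  queue [28, 15] -> pop 28, enqueue [36], visited so far: [43, 14, 2, 25, 22, 28]
  queue [15, 36] -> pop 15, enqueue [none], visited so far: [43, 14, 2, 25, 22, 28, 15]
  queue [36] -> pop 36, enqueue [35], visited so far: [43, 14, 2, 25, 22, 28, 15, 36]
  queue [35] -> pop 35, enqueue [none], visited so far: [43, 14, 2, 25, 22, 28, 15, 36, 35]
Result: [43, 14, 2, 25, 22, 28, 15, 36, 35]


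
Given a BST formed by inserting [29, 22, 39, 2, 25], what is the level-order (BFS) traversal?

Tree insertion order: [29, 22, 39, 2, 25]
Tree (level-order array): [29, 22, 39, 2, 25]
BFS from the root, enqueuing left then right child of each popped node:
  queue [29] -> pop 29, enqueue [22, 39], visited so far: [29]
  queue [22, 39] -> pop 22, enqueue [2, 25], visited so far: [29, 22]
  queue [39, 2, 25] -> pop 39, enqueue [none], visited so far: [29, 22, 39]
  queue [2, 25] -> pop 2, enqueue [none], visited so far: [29, 22, 39, 2]
  queue [25] -> pop 25, enqueue [none], visited so far: [29, 22, 39, 2, 25]
Result: [29, 22, 39, 2, 25]


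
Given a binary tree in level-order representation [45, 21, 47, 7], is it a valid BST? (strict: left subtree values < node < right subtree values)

Level-order array: [45, 21, 47, 7]
Validate using subtree bounds (lo, hi): at each node, require lo < value < hi,
then recurse left with hi=value and right with lo=value.
Preorder trace (stopping at first violation):
  at node 45 with bounds (-inf, +inf): OK
  at node 21 with bounds (-inf, 45): OK
  at node 7 with bounds (-inf, 21): OK
  at node 47 with bounds (45, +inf): OK
No violation found at any node.
Result: Valid BST


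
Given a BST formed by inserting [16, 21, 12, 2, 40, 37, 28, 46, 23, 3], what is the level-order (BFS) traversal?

Tree insertion order: [16, 21, 12, 2, 40, 37, 28, 46, 23, 3]
Tree (level-order array): [16, 12, 21, 2, None, None, 40, None, 3, 37, 46, None, None, 28, None, None, None, 23]
BFS from the root, enqueuing left then right child of each popped node:
  queue [16] -> pop 16, enqueue [12, 21], visited so far: [16]
  queue [12, 21] -> pop 12, enqueue [2], visited so far: [16, 12]
  queue [21, 2] -> pop 21, enqueue [40], visited so far: [16, 12, 21]
  queue [2, 40] -> pop 2, enqueue [3], visited so far: [16, 12, 21, 2]
  queue [40, 3] -> pop 40, enqueue [37, 46], visited so far: [16, 12, 21, 2, 40]
  queue [3, 37, 46] -> pop 3, enqueue [none], visited so far: [16, 12, 21, 2, 40, 3]
  queue [37, 46] -> pop 37, enqueue [28], visited so far: [16, 12, 21, 2, 40, 3, 37]
  queue [46, 28] -> pop 46, enqueue [none], visited so far: [16, 12, 21, 2, 40, 3, 37, 46]
  queue [28] -> pop 28, enqueue [23], visited so far: [16, 12, 21, 2, 40, 3, 37, 46, 28]
  queue [23] -> pop 23, enqueue [none], visited so far: [16, 12, 21, 2, 40, 3, 37, 46, 28, 23]
Result: [16, 12, 21, 2, 40, 3, 37, 46, 28, 23]


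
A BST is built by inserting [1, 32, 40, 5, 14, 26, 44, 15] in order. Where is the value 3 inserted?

Starting tree (level order): [1, None, 32, 5, 40, None, 14, None, 44, None, 26, None, None, 15]
Insertion path: 1 -> 32 -> 5
Result: insert 3 as left child of 5
Final tree (level order): [1, None, 32, 5, 40, 3, 14, None, 44, None, None, None, 26, None, None, 15]


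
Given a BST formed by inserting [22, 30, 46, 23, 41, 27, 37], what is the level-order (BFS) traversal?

Tree insertion order: [22, 30, 46, 23, 41, 27, 37]
Tree (level-order array): [22, None, 30, 23, 46, None, 27, 41, None, None, None, 37]
BFS from the root, enqueuing left then right child of each popped node:
  queue [22] -> pop 22, enqueue [30], visited so far: [22]
  queue [30] -> pop 30, enqueue [23, 46], visited so far: [22, 30]
  queue [23, 46] -> pop 23, enqueue [27], visited so far: [22, 30, 23]
  queue [46, 27] -> pop 46, enqueue [41], visited so far: [22, 30, 23, 46]
  queue [27, 41] -> pop 27, enqueue [none], visited so far: [22, 30, 23, 46, 27]
  queue [41] -> pop 41, enqueue [37], visited so far: [22, 30, 23, 46, 27, 41]
  queue [37] -> pop 37, enqueue [none], visited so far: [22, 30, 23, 46, 27, 41, 37]
Result: [22, 30, 23, 46, 27, 41, 37]


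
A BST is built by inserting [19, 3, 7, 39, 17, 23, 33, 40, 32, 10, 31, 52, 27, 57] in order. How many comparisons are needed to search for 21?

Search path for 21: 19 -> 39 -> 23
Found: False
Comparisons: 3


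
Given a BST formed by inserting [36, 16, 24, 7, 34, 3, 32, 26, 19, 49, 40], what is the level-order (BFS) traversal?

Tree insertion order: [36, 16, 24, 7, 34, 3, 32, 26, 19, 49, 40]
Tree (level-order array): [36, 16, 49, 7, 24, 40, None, 3, None, 19, 34, None, None, None, None, None, None, 32, None, 26]
BFS from the root, enqueuing left then right child of each popped node:
  queue [36] -> pop 36, enqueue [16, 49], visited so far: [36]
  queue [16, 49] -> pop 16, enqueue [7, 24], visited so far: [36, 16]
  queue [49, 7, 24] -> pop 49, enqueue [40], visited so far: [36, 16, 49]
  queue [7, 24, 40] -> pop 7, enqueue [3], visited so far: [36, 16, 49, 7]
  queue [24, 40, 3] -> pop 24, enqueue [19, 34], visited so far: [36, 16, 49, 7, 24]
  queue [40, 3, 19, 34] -> pop 40, enqueue [none], visited so far: [36, 16, 49, 7, 24, 40]
  queue [3, 19, 34] -> pop 3, enqueue [none], visited so far: [36, 16, 49, 7, 24, 40, 3]
  queue [19, 34] -> pop 19, enqueue [none], visited so far: [36, 16, 49, 7, 24, 40, 3, 19]
  queue [34] -> pop 34, enqueue [32], visited so far: [36, 16, 49, 7, 24, 40, 3, 19, 34]
  queue [32] -> pop 32, enqueue [26], visited so far: [36, 16, 49, 7, 24, 40, 3, 19, 34, 32]
  queue [26] -> pop 26, enqueue [none], visited so far: [36, 16, 49, 7, 24, 40, 3, 19, 34, 32, 26]
Result: [36, 16, 49, 7, 24, 40, 3, 19, 34, 32, 26]


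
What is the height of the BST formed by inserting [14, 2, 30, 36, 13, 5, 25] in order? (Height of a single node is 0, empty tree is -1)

Insertion order: [14, 2, 30, 36, 13, 5, 25]
Tree (level-order array): [14, 2, 30, None, 13, 25, 36, 5]
Compute height bottom-up (empty subtree = -1):
  height(5) = 1 + max(-1, -1) = 0
  height(13) = 1 + max(0, -1) = 1
  height(2) = 1 + max(-1, 1) = 2
  height(25) = 1 + max(-1, -1) = 0
  height(36) = 1 + max(-1, -1) = 0
  height(30) = 1 + max(0, 0) = 1
  height(14) = 1 + max(2, 1) = 3
Height = 3


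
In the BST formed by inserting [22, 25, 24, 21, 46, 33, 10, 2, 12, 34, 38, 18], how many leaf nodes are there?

Tree built from: [22, 25, 24, 21, 46, 33, 10, 2, 12, 34, 38, 18]
Tree (level-order array): [22, 21, 25, 10, None, 24, 46, 2, 12, None, None, 33, None, None, None, None, 18, None, 34, None, None, None, 38]
Rule: A leaf has 0 children.
Per-node child counts:
  node 22: 2 child(ren)
  node 21: 1 child(ren)
  node 10: 2 child(ren)
  node 2: 0 child(ren)
  node 12: 1 child(ren)
  node 18: 0 child(ren)
  node 25: 2 child(ren)
  node 24: 0 child(ren)
  node 46: 1 child(ren)
  node 33: 1 child(ren)
  node 34: 1 child(ren)
  node 38: 0 child(ren)
Matching nodes: [2, 18, 24, 38]
Count of leaf nodes: 4


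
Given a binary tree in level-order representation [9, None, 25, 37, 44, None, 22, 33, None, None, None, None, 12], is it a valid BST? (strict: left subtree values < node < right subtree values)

Level-order array: [9, None, 25, 37, 44, None, 22, 33, None, None, None, None, 12]
Validate using subtree bounds (lo, hi): at each node, require lo < value < hi,
then recurse left with hi=value and right with lo=value.
Preorder trace (stopping at first violation):
  at node 9 with bounds (-inf, +inf): OK
  at node 25 with bounds (9, +inf): OK
  at node 37 with bounds (9, 25): VIOLATION
Node 37 violates its bound: not (9 < 37 < 25).
Result: Not a valid BST


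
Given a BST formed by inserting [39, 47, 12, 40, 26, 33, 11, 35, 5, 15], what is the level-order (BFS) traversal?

Tree insertion order: [39, 47, 12, 40, 26, 33, 11, 35, 5, 15]
Tree (level-order array): [39, 12, 47, 11, 26, 40, None, 5, None, 15, 33, None, None, None, None, None, None, None, 35]
BFS from the root, enqueuing left then right child of each popped node:
  queue [39] -> pop 39, enqueue [12, 47], visited so far: [39]
  queue [12, 47] -> pop 12, enqueue [11, 26], visited so far: [39, 12]
  queue [47, 11, 26] -> pop 47, enqueue [40], visited so far: [39, 12, 47]
  queue [11, 26, 40] -> pop 11, enqueue [5], visited so far: [39, 12, 47, 11]
  queue [26, 40, 5] -> pop 26, enqueue [15, 33], visited so far: [39, 12, 47, 11, 26]
  queue [40, 5, 15, 33] -> pop 40, enqueue [none], visited so far: [39, 12, 47, 11, 26, 40]
  queue [5, 15, 33] -> pop 5, enqueue [none], visited so far: [39, 12, 47, 11, 26, 40, 5]
  queue [15, 33] -> pop 15, enqueue [none], visited so far: [39, 12, 47, 11, 26, 40, 5, 15]
  queue [33] -> pop 33, enqueue [35], visited so far: [39, 12, 47, 11, 26, 40, 5, 15, 33]
  queue [35] -> pop 35, enqueue [none], visited so far: [39, 12, 47, 11, 26, 40, 5, 15, 33, 35]
Result: [39, 12, 47, 11, 26, 40, 5, 15, 33, 35]


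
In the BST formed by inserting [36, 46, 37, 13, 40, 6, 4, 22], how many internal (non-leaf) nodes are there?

Tree built from: [36, 46, 37, 13, 40, 6, 4, 22]
Tree (level-order array): [36, 13, 46, 6, 22, 37, None, 4, None, None, None, None, 40]
Rule: An internal node has at least one child.
Per-node child counts:
  node 36: 2 child(ren)
  node 13: 2 child(ren)
  node 6: 1 child(ren)
  node 4: 0 child(ren)
  node 22: 0 child(ren)
  node 46: 1 child(ren)
  node 37: 1 child(ren)
  node 40: 0 child(ren)
Matching nodes: [36, 13, 6, 46, 37]
Count of internal (non-leaf) nodes: 5


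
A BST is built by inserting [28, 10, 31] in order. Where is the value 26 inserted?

Starting tree (level order): [28, 10, 31]
Insertion path: 28 -> 10
Result: insert 26 as right child of 10
Final tree (level order): [28, 10, 31, None, 26]


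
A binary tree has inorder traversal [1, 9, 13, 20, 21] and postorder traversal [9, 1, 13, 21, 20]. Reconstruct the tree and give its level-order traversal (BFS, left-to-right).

Inorder:   [1, 9, 13, 20, 21]
Postorder: [9, 1, 13, 21, 20]
Algorithm: postorder visits root last, so walk postorder right-to-left;
each value is the root of the current inorder slice — split it at that
value, recurse on the right subtree first, then the left.
Recursive splits:
  root=20; inorder splits into left=[1, 9, 13], right=[21]
  root=21; inorder splits into left=[], right=[]
  root=13; inorder splits into left=[1, 9], right=[]
  root=1; inorder splits into left=[], right=[9]
  root=9; inorder splits into left=[], right=[]
Reconstructed level-order: [20, 13, 21, 1, 9]


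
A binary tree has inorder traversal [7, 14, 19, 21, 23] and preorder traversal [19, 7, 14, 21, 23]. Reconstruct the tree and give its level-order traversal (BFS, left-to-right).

Inorder:  [7, 14, 19, 21, 23]
Preorder: [19, 7, 14, 21, 23]
Algorithm: preorder visits root first, so consume preorder in order;
for each root, split the current inorder slice at that value into
left-subtree inorder and right-subtree inorder, then recurse.
Recursive splits:
  root=19; inorder splits into left=[7, 14], right=[21, 23]
  root=7; inorder splits into left=[], right=[14]
  root=14; inorder splits into left=[], right=[]
  root=21; inorder splits into left=[], right=[23]
  root=23; inorder splits into left=[], right=[]
Reconstructed level-order: [19, 7, 21, 14, 23]


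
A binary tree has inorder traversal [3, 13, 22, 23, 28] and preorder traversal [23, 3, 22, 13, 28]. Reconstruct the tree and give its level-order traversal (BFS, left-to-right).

Inorder:  [3, 13, 22, 23, 28]
Preorder: [23, 3, 22, 13, 28]
Algorithm: preorder visits root first, so consume preorder in order;
for each root, split the current inorder slice at that value into
left-subtree inorder and right-subtree inorder, then recurse.
Recursive splits:
  root=23; inorder splits into left=[3, 13, 22], right=[28]
  root=3; inorder splits into left=[], right=[13, 22]
  root=22; inorder splits into left=[13], right=[]
  root=13; inorder splits into left=[], right=[]
  root=28; inorder splits into left=[], right=[]
Reconstructed level-order: [23, 3, 28, 22, 13]


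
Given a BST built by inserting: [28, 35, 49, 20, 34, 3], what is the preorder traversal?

Tree insertion order: [28, 35, 49, 20, 34, 3]
Tree (level-order array): [28, 20, 35, 3, None, 34, 49]
Preorder traversal: [28, 20, 3, 35, 34, 49]


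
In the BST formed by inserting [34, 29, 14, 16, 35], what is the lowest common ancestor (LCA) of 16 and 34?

Tree insertion order: [34, 29, 14, 16, 35]
Tree (level-order array): [34, 29, 35, 14, None, None, None, None, 16]
In a BST, the LCA of p=16, q=34 is the first node v on the
root-to-leaf path with p <= v <= q (go left if both < v, right if both > v).
Walk from root:
  at 34: 16 <= 34 <= 34, this is the LCA
LCA = 34


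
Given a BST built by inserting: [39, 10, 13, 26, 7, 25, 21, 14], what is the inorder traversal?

Tree insertion order: [39, 10, 13, 26, 7, 25, 21, 14]
Tree (level-order array): [39, 10, None, 7, 13, None, None, None, 26, 25, None, 21, None, 14]
Inorder traversal: [7, 10, 13, 14, 21, 25, 26, 39]


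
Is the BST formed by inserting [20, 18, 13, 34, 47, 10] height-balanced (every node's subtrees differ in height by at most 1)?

Tree (level-order array): [20, 18, 34, 13, None, None, 47, 10]
Definition: a tree is height-balanced if, at every node, |h(left) - h(right)| <= 1 (empty subtree has height -1).
Bottom-up per-node check:
  node 10: h_left=-1, h_right=-1, diff=0 [OK], height=0
  node 13: h_left=0, h_right=-1, diff=1 [OK], height=1
  node 18: h_left=1, h_right=-1, diff=2 [FAIL (|1--1|=2 > 1)], height=2
  node 47: h_left=-1, h_right=-1, diff=0 [OK], height=0
  node 34: h_left=-1, h_right=0, diff=1 [OK], height=1
  node 20: h_left=2, h_right=1, diff=1 [OK], height=3
Node 18 violates the condition: |1 - -1| = 2 > 1.
Result: Not balanced


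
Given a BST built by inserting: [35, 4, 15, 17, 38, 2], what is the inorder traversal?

Tree insertion order: [35, 4, 15, 17, 38, 2]
Tree (level-order array): [35, 4, 38, 2, 15, None, None, None, None, None, 17]
Inorder traversal: [2, 4, 15, 17, 35, 38]


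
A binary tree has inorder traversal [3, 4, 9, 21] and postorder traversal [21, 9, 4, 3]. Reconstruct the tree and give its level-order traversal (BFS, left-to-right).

Inorder:   [3, 4, 9, 21]
Postorder: [21, 9, 4, 3]
Algorithm: postorder visits root last, so walk postorder right-to-left;
each value is the root of the current inorder slice — split it at that
value, recurse on the right subtree first, then the left.
Recursive splits:
  root=3; inorder splits into left=[], right=[4, 9, 21]
  root=4; inorder splits into left=[], right=[9, 21]
  root=9; inorder splits into left=[], right=[21]
  root=21; inorder splits into left=[], right=[]
Reconstructed level-order: [3, 4, 9, 21]


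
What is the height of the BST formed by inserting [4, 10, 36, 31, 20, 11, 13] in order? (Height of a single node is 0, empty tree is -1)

Insertion order: [4, 10, 36, 31, 20, 11, 13]
Tree (level-order array): [4, None, 10, None, 36, 31, None, 20, None, 11, None, None, 13]
Compute height bottom-up (empty subtree = -1):
  height(13) = 1 + max(-1, -1) = 0
  height(11) = 1 + max(-1, 0) = 1
  height(20) = 1 + max(1, -1) = 2
  height(31) = 1 + max(2, -1) = 3
  height(36) = 1 + max(3, -1) = 4
  height(10) = 1 + max(-1, 4) = 5
  height(4) = 1 + max(-1, 5) = 6
Height = 6
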